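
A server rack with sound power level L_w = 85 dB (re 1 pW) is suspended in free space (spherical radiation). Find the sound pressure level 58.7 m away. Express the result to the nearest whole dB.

L_p = L_w − 10·log₁₀(4π·r²) with r = 58.7 m.
4π·r² = 4.33e+04 m², 10·log₁₀ of that is 46.365 dB.
L_p = 85 − 46.365 = 38.64 dB.

39 dB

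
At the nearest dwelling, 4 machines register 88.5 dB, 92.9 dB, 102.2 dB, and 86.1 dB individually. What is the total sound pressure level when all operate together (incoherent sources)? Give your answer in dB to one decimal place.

For uncorrelated sources the intensities add, so convert each level to linear form, sum, and take 10·log₁₀ of the total.
Σ 10^(L/10) = 10^(88.5/10) + 10^(92.9/10) + 10^(102.2/10) + 10^(86.1/10) = 1.966e+10.
L_total = 10·log₁₀(1.966e+10) = 102.94 dB.

102.9 dB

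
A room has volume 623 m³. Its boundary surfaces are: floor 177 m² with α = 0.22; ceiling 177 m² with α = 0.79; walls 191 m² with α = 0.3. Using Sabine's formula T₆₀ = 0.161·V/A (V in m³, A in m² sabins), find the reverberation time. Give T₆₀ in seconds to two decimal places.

Total absorption A = 177·0.22 + 177·0.79 + 191·0.3 = 236.07 m² sabins.
T₆₀ = 0.161·V/A = 0.161·623/236.07 = 0.425 s.

0.42 s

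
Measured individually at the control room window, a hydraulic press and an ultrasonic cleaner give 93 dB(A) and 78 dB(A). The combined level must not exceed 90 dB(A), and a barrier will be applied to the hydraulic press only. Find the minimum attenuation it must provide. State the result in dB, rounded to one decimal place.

3.3 dB

Everything except the hydraulic press sums to 10^(78/10) = 6.310e+07 in linear terms, 78.00 dB(A).
To meet 90 dB(A) overall, the treated hydraulic press may contribute at most 10^(90/10) − 6.310e+07 = 9.369e+08, i.e. 89.72 dB(A).
Required insertion loss = 93 − 89.72 = 3.28 dB.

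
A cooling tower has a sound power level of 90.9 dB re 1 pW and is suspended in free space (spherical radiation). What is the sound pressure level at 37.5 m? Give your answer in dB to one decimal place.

L_p = L_w − 10·log₁₀(4π·r²) with r = 37.5 m.
4π·r² = 1.767e+04 m², 10·log₁₀ of that is 42.473 dB.
L_p = 90.9 − 42.473 = 48.43 dB.

48.4 dB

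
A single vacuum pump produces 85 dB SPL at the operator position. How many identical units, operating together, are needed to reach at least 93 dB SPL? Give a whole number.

N identical sources give L₁ + 10·log₁₀ N, so require 10·log₁₀ N ≥ 93 − 85 = 8.0 dB.
N ≥ 10^(8.0/10) = 6.310, so N = 7.

7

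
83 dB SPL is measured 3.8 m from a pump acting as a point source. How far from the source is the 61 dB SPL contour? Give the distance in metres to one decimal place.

The 22.0 dB drop corresponds to a distance ratio of 10^(22.0/20) for a point source.
r₂ = 3.8·10^((83−61)/20) = 3.8·10^(22.0/20) = 47.84 m.

47.8 m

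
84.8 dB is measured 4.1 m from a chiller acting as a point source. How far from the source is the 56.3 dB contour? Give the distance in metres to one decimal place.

Point-source spreading drops the level by 20·log₁₀(r₂/r₁); inverting, r₂/r₁ = 10^(ΔL/20).
r₂ = 4.1·10^((84.8−56.3)/20) = 4.1·10^(28.5/20) = 109.09 m.

109.1 m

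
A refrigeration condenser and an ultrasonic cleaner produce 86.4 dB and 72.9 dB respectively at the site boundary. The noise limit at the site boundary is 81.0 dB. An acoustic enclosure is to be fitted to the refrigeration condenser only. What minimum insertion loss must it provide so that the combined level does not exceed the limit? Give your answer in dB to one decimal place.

The untreated sources together contribute 10^(72.9/10) = 1.950e+07, i.e. 72.90 dB.
The limit corresponds to 10^(81.0/10) = 1.259e+08; subtracting the fixed part leaves 1.064e+08 for the refrigeration condenser, i.e. 80.27 dB.
Required insertion loss = 86.4 − 80.27 = 6.13 dB.

6.1 dB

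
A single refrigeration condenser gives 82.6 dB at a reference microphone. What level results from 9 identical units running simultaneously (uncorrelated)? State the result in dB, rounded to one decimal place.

With 9 equal, uncorrelated contributions the intensity is 9× that of one unit, giving a rise of 10·log₁₀ 9.
L_total = 82.6 + 10·log₁₀(9) = 82.6 + 9.542 = 92.14 dB.

92.1 dB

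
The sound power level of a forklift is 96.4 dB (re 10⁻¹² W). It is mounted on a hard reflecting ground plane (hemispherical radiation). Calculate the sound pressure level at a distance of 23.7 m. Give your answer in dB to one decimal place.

60.9 dB

The power spreads over a hemisphere of area 2π·r², so L_p = L_w − 10·log₁₀(2π·r²).
2π·r² = 3529 m², 10·log₁₀ of that is 35.477 dB.
L_p = 96.4 − 35.477 = 60.92 dB.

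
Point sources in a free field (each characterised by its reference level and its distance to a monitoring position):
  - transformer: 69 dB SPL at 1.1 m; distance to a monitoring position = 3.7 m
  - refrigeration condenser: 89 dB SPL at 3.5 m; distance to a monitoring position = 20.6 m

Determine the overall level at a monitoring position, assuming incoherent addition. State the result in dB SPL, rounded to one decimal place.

First find each source's level at the receiver (point-source: −20·log₁₀(r/r_ref)), then combine on an intensity basis.
transformer: 69 − 20·log₁₀(3.7/1.1) = 69 − 10.54 = 58.46 dB SPL.
refrigeration condenser: 89 − 20·log₁₀(20.6/3.5) = 89 − 15.40 = 73.60 dB SPL.
Σ 10^(L/10) = 2.363e+07 → L_total = 10·log₁₀(2.363e+07) = 73.73 dB SPL.

73.7 dB SPL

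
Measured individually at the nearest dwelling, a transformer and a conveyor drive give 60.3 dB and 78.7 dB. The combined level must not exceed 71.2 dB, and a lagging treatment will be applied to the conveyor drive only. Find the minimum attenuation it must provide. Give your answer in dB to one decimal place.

7.9 dB

Fixed contribution from the other source: Σ 10^(L/10) = 10^(60.3/10) = 1.072e+06 (60.30 dB).
To meet 71.2 dB overall, the treated conveyor drive may contribute at most 10^(71.2/10) − 1.072e+06 = 1.211e+07, i.e. 70.83 dB.
Required insertion loss = 78.7 − 70.83 = 7.87 dB.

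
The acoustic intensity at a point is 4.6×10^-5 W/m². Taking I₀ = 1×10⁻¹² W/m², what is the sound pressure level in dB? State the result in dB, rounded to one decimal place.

76.6 dB

Dividing by I₀ shifts the exponent by 12: I/I₀ = 4.6×10^7.
L = 10·(0.6628 + 7) = 76.63 dB.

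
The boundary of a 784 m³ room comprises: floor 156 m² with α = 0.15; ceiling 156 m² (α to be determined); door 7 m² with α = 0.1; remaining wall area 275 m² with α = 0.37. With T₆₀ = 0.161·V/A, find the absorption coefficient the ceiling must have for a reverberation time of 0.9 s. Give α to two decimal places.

0.09

From T₆₀ = 0.161·V/A, the target T₆₀ = 0.9 s needs A = 0.161·784/0.9 = 140.25 m².
Absorption from the other surfaces = 156·0.15 + 7·0.1 + 275·0.37 = 125.85 m², so the ceiling must supply 14.40 m² over 156 m².
α = 14.40/156 = 0.092.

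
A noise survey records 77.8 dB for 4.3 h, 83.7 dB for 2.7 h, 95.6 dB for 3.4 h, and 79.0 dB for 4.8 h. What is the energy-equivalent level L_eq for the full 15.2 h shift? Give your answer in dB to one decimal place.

L_eq = 10·log₁₀[(1/T)·Σ tᵢ·10^(Lᵢ/10)] with T = 15.2 h.
Σ tᵢ·10^(Lᵢ/10) = 4.3·10^(77.8/10) + 2.7·10^(83.7/10) + 3.4·10^(95.6/10) + 4.8·10^(79.0/10) = 1.362e+10.
L_eq = 10·log₁₀(1.362e+10/15.2) = 89.52 dB.

89.5 dB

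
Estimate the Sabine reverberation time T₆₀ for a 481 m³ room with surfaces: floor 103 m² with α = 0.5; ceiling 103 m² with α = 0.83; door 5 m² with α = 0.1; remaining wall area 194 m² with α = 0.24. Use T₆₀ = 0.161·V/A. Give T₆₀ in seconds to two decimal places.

Total absorption A = 103·0.5 + 103·0.83 + 5·0.1 + 194·0.24 = 184.05 m² sabins.
T₆₀ = 0.161·V/A = 0.161·481/184.05 = 0.421 s.

0.42 s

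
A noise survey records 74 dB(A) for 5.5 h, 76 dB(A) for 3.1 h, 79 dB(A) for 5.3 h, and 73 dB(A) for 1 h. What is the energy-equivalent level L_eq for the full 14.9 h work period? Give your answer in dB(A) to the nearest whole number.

Weight each interval's intensity by its duration and average over T = 14.9 h:
Σ tᵢ·10^(Lᵢ/10) = 5.5·10^(74/10) + 3.1·10^(76/10) + 5.3·10^(79/10) + 1·10^(73/10) = 7.025e+08.
L_eq = 10·log₁₀(7.025e+08/14.9) = 76.73 dB(A).

77 dB(A)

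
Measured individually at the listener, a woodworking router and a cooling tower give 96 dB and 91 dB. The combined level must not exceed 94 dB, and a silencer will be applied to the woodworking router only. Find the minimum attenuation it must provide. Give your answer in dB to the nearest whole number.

5 dB

Everything except the woodworking router sums to 10^(91/10) = 1.259e+09 in linear terms, 91.00 dB.
The limit corresponds to 10^(94/10) = 2.512e+09; subtracting the fixed part leaves 1.253e+09 for the woodworking router, i.e. 90.98 dB.
So the woodworking router must be reduced from 96 to 90.98 dB: IL = 5.02 dB.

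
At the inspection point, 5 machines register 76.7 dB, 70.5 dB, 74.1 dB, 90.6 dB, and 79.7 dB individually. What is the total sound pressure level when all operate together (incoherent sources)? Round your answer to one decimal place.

91.2 dB

Incoherent sources combine by intensity addition: L_total = 10·log₁₀(Σ 10^(L_i/10)).
Σ 10^(L/10) = 10^(76.7/10) + 10^(70.5/10) + 10^(74.1/10) + 10^(90.6/10) + 10^(79.7/10) = 1.325e+09.
L_total = 10·log₁₀(1.325e+09) = 91.22 dB.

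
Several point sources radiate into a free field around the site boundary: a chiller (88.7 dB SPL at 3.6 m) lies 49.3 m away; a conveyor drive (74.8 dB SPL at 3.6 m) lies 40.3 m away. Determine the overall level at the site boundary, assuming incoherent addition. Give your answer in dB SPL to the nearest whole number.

66 dB SPL

Apply inverse-square spreading to bring every level to the receiver, then sum 10^(L/10).
chiller: 88.7 − 20·log₁₀(49.3/3.6) = 88.7 − 22.73 = 65.97 dB SPL.
conveyor drive: 74.8 − 20·log₁₀(40.3/3.6) = 74.8 − 20.98 = 53.82 dB SPL.
Σ 10^(L/10) = 4.194e+06 → L_total = 10·log₁₀(4.194e+06) = 66.23 dB SPL.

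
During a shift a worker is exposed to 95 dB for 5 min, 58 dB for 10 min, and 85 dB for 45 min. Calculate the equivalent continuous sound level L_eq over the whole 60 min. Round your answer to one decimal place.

87.0 dB

The energy average is taken in the linear domain: L_eq = 10·log₁₀[(Σ tᵢ·10^(Lᵢ/10))/T], T = 60 min.
Σ tᵢ·10^(Lᵢ/10) = 5·10^(95/10) + 10·10^(58/10) + 45·10^(85/10) = 3.005e+10.
L_eq = 10·log₁₀(3.005e+10/60) = 87.00 dB.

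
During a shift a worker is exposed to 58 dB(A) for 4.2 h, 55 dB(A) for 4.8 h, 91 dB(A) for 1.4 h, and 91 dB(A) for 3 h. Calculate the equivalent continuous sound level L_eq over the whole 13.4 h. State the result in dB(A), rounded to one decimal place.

86.2 dB(A)

The energy average is taken in the linear domain: L_eq = 10·log₁₀[(Σ tᵢ·10^(Lᵢ/10))/T], T = 13.4 h.
Σ tᵢ·10^(Lᵢ/10) = 4.2·10^(58/10) + 4.8·10^(55/10) + 1.4·10^(91/10) + 3·10^(91/10) = 5.543e+09.
L_eq = 10·log₁₀(5.543e+09/13.4) = 86.17 dB(A).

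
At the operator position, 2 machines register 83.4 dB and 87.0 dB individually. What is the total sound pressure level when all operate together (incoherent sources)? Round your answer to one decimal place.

88.6 dB

For uncorrelated sources the intensities add, so convert each level to linear form, sum, and take 10·log₁₀ of the total.
Σ 10^(L/10) = 10^(83.4/10) + 10^(87.0/10) = 7.200e+08.
L_total = 10·log₁₀(7.200e+08) = 88.57 dB.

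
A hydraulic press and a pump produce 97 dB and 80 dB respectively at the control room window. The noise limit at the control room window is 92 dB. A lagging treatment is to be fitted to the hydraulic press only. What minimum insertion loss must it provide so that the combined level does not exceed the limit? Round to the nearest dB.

Everything except the hydraulic press sums to 10^(80/10) = 1.000e+08 in linear terms, 80.00 dB.
To meet 92 dB overall, the treated hydraulic press may contribute at most 10^(92/10) − 1.000e+08 = 1.485e+09, i.e. 91.72 dB.
Required insertion loss = 97 − 91.72 = 5.28 dB.

5 dB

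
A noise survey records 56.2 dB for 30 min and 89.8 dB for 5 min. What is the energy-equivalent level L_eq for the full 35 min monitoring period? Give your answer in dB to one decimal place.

The energy average is taken in the linear domain: L_eq = 10·log₁₀[(Σ tᵢ·10^(Lᵢ/10))/T], T = 35 min.
Σ tᵢ·10^(Lᵢ/10) = 30·10^(56.2/10) + 5·10^(89.8/10) = 4.787e+09.
L_eq = 10·log₁₀(4.787e+09/35) = 81.36 dB.

81.4 dB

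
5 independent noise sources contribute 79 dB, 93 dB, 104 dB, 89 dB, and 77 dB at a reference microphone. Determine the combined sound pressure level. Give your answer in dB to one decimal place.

For uncorrelated sources the intensities add, so convert each level to linear form, sum, and take 10·log₁₀ of the total.
Σ 10^(L/10) = 10^(79/10) + 10^(93/10) + 10^(104/10) + 10^(89/10) + 10^(77/10) = 2.804e+10.
L_total = 10·log₁₀(2.804e+10) = 104.48 dB.

104.5 dB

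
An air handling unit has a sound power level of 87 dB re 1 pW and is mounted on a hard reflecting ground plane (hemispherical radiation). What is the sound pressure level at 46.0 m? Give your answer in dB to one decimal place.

The power spreads over a hemisphere of area 2π·r², so L_p = L_w − 10·log₁₀(2π·r²).
2π·r² = 1.33e+04 m², 10·log₁₀ of that is 41.237 dB.
L_p = 87 − 41.237 = 45.76 dB.

45.8 dB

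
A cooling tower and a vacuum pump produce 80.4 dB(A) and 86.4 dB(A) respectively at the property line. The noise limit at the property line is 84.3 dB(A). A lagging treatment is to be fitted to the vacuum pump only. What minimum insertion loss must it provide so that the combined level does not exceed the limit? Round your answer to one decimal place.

4.4 dB

Everything except the vacuum pump sums to 10^(80.4/10) = 1.096e+08 in linear terms, 80.40 dB(A).
To meet 84.3 dB(A) overall, the treated vacuum pump may contribute at most 10^(84.3/10) − 1.096e+08 = 1.595e+08, i.e. 82.03 dB(A).
So the vacuum pump must be reduced from 86.4 to 82.03 dB(A): IL = 4.37 dB.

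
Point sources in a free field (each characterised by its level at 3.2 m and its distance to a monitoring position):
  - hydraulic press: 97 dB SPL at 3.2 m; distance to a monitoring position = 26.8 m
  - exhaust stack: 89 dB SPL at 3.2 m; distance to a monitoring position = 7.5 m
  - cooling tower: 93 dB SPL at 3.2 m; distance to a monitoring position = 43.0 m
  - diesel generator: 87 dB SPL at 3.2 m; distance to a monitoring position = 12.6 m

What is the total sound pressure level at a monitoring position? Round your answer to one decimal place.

Apply inverse-square spreading to bring every level to the receiver, then sum 10^(L/10).
hydraulic press: 97 − 20·log₁₀(26.8/3.2) = 97 − 18.46 = 78.54 dB SPL.
exhaust stack: 89 − 20·log₁₀(7.5/3.2) = 89 − 7.40 = 81.60 dB SPL.
cooling tower: 93 − 20·log₁₀(43.0/3.2) = 93 − 22.57 = 70.43 dB SPL.
diesel generator: 87 − 20·log₁₀(12.6/3.2) = 87 − 11.90 = 75.10 dB SPL.
Σ 10^(L/10) = 2.594e+08 → L_total = 10·log₁₀(2.594e+08) = 84.14 dB SPL.

84.1 dB SPL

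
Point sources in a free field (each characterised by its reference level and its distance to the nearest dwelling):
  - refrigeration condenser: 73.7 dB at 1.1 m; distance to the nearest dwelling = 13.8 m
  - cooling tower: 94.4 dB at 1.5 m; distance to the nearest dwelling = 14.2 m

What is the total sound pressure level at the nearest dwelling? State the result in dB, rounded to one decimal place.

First find each source's level at the receiver (point-source: −20·log₁₀(r/r_ref)), then combine on an intensity basis.
refrigeration condenser: 73.7 − 20·log₁₀(13.8/1.1) = 73.7 − 21.97 = 51.73 dB.
cooling tower: 94.4 − 20·log₁₀(14.2/1.5) = 94.4 − 19.52 = 74.88 dB.
Σ 10^(L/10) = 3.088e+07 → L_total = 10·log₁₀(3.088e+07) = 74.90 dB.

74.9 dB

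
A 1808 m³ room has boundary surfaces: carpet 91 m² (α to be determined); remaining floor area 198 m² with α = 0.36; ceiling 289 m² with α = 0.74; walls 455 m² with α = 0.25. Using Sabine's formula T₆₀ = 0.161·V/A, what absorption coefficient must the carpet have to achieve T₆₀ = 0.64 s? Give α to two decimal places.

From T₆₀ = 0.161·V/A, the target T₆₀ = 0.64 s needs A = 0.161·1808/0.64 = 454.83 m².
Absorption from the other surfaces = 198·0.36 + 289·0.74 + 455·0.25 = 398.89 m², so the carpet must supply 55.94 m² over 91 m².
α = 55.94/91 = 0.615.

0.61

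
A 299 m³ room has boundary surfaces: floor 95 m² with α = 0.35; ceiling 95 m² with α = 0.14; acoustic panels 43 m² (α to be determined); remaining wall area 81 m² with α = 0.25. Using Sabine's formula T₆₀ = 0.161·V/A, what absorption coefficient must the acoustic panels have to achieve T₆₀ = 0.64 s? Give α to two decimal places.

0.20

A = 0.161·V/T₆₀ = 0.161·299/0.64 = 75.22 m² sabins.
Absorption from the other surfaces = 95·0.35 + 95·0.14 + 81·0.25 = 66.80 m², so the acoustic panels must supply 8.42 m² over 43 m².
α = 8.42/43 = 0.196.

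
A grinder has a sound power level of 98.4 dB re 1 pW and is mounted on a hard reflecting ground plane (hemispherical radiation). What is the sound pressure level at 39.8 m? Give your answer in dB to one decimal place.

L_p = L_w − 10·log₁₀(2π·r²) with r = 39.8 m.
2π·r² = 9953 m², 10·log₁₀ of that is 39.979 dB.
L_p = 98.4 − 39.979 = 58.42 dB.

58.4 dB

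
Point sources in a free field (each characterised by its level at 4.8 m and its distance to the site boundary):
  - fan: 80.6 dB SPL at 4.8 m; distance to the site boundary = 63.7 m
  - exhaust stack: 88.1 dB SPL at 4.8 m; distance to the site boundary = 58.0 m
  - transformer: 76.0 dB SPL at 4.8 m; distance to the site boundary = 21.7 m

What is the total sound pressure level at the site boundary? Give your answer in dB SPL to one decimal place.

Propagate each source to the receiver with L = L_ref − 20·log₁₀(r/r_ref), then add intensities.
fan: 80.6 − 20·log₁₀(63.7/4.8) = 80.6 − 22.46 = 58.14 dB SPL.
exhaust stack: 88.1 − 20·log₁₀(58.0/4.8) = 88.1 − 21.64 = 66.46 dB SPL.
transformer: 76.0 − 20·log₁₀(21.7/4.8) = 76.0 − 13.10 = 62.90 dB SPL.
Σ 10^(L/10) = 7.022e+06 → L_total = 10·log₁₀(7.022e+06) = 68.46 dB SPL.

68.5 dB SPL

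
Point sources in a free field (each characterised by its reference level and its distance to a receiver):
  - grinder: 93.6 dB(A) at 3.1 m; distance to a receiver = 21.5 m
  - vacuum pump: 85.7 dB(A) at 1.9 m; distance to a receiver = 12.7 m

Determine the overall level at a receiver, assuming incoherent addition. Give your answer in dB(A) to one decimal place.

77.5 dB(A)

Apply inverse-square spreading to bring every level to the receiver, then sum 10^(L/10).
grinder: 93.6 − 20·log₁₀(21.5/3.1) = 93.6 − 16.82 = 76.78 dB(A).
vacuum pump: 85.7 − 20·log₁₀(12.7/1.9) = 85.7 − 16.50 = 69.20 dB(A).
Σ 10^(L/10) = 5.594e+07 → L_total = 10·log₁₀(5.594e+07) = 77.48 dB(A).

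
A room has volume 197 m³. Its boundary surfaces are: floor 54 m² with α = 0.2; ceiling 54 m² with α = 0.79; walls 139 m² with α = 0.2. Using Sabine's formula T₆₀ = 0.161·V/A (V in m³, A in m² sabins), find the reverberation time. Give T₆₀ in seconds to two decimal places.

Total absorption A = 54·0.2 + 54·0.79 + 139·0.2 = 81.26 m² sabins.
T₆₀ = 0.161 × 197 / 81.26 = 0.390 s.

0.39 s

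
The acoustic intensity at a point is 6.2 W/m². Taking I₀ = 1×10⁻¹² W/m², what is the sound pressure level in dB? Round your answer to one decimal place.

Dividing by I₀ shifts the exponent by 12: I/I₀ = 6.2×10^12.
L = 10·(0.7924 + 12) = 127.92 dB.

127.9 dB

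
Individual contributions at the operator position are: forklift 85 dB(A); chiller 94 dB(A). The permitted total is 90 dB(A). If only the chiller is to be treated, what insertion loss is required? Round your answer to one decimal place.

5.7 dB

Everything except the chiller sums to 10^(85/10) = 3.162e+08 in linear terms, 85.00 dB(A).
The limit corresponds to 10^(90/10) = 1.000e+09; subtracting the fixed part leaves 6.838e+08 for the chiller, i.e. 88.35 dB(A).
Required insertion loss = 94 − 88.35 = 5.65 dB.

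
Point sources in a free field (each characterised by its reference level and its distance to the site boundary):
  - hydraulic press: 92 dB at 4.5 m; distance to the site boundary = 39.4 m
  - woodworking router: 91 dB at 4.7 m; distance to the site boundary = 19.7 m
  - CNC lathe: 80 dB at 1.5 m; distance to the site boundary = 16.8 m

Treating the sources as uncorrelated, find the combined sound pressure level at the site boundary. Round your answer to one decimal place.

79.7 dB

First find each source's level at the receiver (point-source: −20·log₁₀(r/r_ref)), then combine on an intensity basis.
hydraulic press: 92 − 20·log₁₀(39.4/4.5) = 92 − 18.85 = 73.15 dB.
woodworking router: 91 − 20·log₁₀(19.7/4.7) = 91 − 12.45 = 78.55 dB.
CNC lathe: 80 − 20·log₁₀(16.8/1.5) = 80 − 20.98 = 59.02 dB.
Σ 10^(L/10) = 9.313e+07 → L_total = 10·log₁₀(9.313e+07) = 79.69 dB.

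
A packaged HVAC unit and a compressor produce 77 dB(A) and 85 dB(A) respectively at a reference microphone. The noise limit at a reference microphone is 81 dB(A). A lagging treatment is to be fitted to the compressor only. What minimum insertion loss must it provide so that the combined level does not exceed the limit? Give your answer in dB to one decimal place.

6.2 dB

Fixed contribution from the other source: Σ 10^(L/10) = 10^(77/10) = 5.012e+07 (77.00 dB(A)).
The limit corresponds to 10^(81/10) = 1.259e+08; subtracting the fixed part leaves 7.577e+07 for the compressor, i.e. 78.80 dB(A).
Required insertion loss = 85 − 78.80 = 6.20 dB.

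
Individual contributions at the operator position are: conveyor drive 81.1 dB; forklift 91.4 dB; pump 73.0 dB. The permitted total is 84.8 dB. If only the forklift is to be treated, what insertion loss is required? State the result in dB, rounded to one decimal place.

The untreated sources together contribute 10^(81.1/10) + 10^(73.0/10) = 1.488e+08, i.e. 81.73 dB.
To meet 84.8 dB overall, the treated forklift may contribute at most 10^(84.8/10) − 1.488e+08 = 1.532e+08, i.e. 81.85 dB.
Required insertion loss = 91.4 − 81.85 = 9.55 dB.

9.5 dB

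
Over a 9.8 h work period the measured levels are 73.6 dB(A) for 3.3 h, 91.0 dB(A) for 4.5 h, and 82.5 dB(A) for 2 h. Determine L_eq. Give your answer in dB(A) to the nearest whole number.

The energy average is taken in the linear domain: L_eq = 10·log₁₀[(Σ tᵢ·10^(Lᵢ/10))/T], T = 9.8 h.
Σ tᵢ·10^(Lᵢ/10) = 3.3·10^(73.6/10) + 4.5·10^(91.0/10) + 2·10^(82.5/10) = 6.096e+09.
L_eq = 10·log₁₀(6.096e+09/9.8) = 87.94 dB(A).

88 dB(A)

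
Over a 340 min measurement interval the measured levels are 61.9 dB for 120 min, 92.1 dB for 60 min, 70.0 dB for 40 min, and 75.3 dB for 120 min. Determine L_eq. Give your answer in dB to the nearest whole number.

The energy average is taken in the linear domain: L_eq = 10·log₁₀[(Σ tᵢ·10^(Lᵢ/10))/T], T = 340 min.
Σ tᵢ·10^(Lᵢ/10) = 120·10^(61.9/10) + 60·10^(92.1/10) + 40·10^(70.0/10) + 120·10^(75.3/10) = 1.020e+11.
L_eq = 10·log₁₀(1.020e+11/340) = 84.77 dB.

85 dB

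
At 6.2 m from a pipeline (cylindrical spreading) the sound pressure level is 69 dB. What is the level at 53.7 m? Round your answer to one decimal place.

Cylindrical spreading from a line source gives a 10·log₁₀(r₂/r₁) drop.
L₂ = 69 − 10·log₁₀(53.7/6.2) = 69 − 9.376 = 59.62 dB.

59.6 dB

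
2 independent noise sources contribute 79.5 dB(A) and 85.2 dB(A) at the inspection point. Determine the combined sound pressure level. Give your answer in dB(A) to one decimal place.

For uncorrelated sources the intensities add, so convert each level to linear form, sum, and take 10·log₁₀ of the total.
Σ 10^(L/10) = 10^(79.5/10) + 10^(85.2/10) = 4.203e+08.
L_total = 10·log₁₀(4.203e+08) = 86.24 dB(A).

86.2 dB(A)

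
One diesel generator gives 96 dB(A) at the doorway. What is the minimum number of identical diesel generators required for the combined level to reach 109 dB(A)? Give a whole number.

20

The shortfall is 109 − 96 = 13.0 dB, and N units add 10·log₁₀ N, so need 10·log₁₀ N ≥ 13.0.
N ≥ 10^(13.0/10) = 19.953, so N = 20.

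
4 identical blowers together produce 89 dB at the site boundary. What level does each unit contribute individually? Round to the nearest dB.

83 dB

4 equal contributions raise the level by 10·log₁₀ 4 = 6.021 dB, so each unit alone gives 89 − 6.021.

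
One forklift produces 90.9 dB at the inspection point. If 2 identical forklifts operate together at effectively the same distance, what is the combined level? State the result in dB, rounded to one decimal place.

L_total = L₁ + 10·log₁₀ N for N identical incoherent sources.
L_total = 90.9 + 10·log₁₀(2) = 90.9 + 3.010 = 93.91 dB.

93.9 dB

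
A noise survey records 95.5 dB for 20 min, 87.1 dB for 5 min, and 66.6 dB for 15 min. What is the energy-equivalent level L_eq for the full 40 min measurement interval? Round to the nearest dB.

L_eq = 10·log₁₀[(1/T)·Σ tᵢ·10^(Lᵢ/10)] with T = 40 min.
Σ tᵢ·10^(Lᵢ/10) = 20·10^(95.5/10) + 5·10^(87.1/10) + 15·10^(66.6/10) = 7.360e+10.
L_eq = 10·log₁₀(7.360e+10/40) = 92.65 dB.

93 dB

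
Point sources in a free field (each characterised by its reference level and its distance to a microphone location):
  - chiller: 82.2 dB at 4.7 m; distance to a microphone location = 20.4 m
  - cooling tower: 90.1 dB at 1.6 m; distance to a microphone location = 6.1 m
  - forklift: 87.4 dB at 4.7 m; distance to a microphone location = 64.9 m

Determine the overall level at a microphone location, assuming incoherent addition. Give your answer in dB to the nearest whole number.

79 dB

Apply inverse-square spreading to bring every level to the receiver, then sum 10^(L/10).
chiller: 82.2 − 20·log₁₀(20.4/4.7) = 82.2 − 12.75 = 69.45 dB.
cooling tower: 90.1 − 20·log₁₀(6.1/1.6) = 90.1 − 11.62 = 78.48 dB.
forklift: 87.4 − 20·log₁₀(64.9/4.7) = 87.4 − 22.80 = 64.60 dB.
Σ 10^(L/10) = 8.209e+07 → L_total = 10·log₁₀(8.209e+07) = 79.14 dB.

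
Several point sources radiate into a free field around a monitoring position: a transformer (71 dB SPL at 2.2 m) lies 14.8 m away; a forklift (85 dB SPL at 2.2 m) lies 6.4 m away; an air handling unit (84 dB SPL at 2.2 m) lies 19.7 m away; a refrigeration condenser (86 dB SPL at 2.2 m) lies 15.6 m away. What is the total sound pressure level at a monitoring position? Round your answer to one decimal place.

76.9 dB SPL

First find each source's level at the receiver (point-source: −20·log₁₀(r/r_ref)), then combine on an intensity basis.
transformer: 71 − 20·log₁₀(14.8/2.2) = 71 − 16.56 = 54.44 dB SPL.
forklift: 85 − 20·log₁₀(6.4/2.2) = 85 − 9.28 = 75.72 dB SPL.
air handling unit: 84 − 20·log₁₀(19.7/2.2) = 84 − 19.04 = 64.96 dB SPL.
refrigeration condenser: 86 − 20·log₁₀(15.6/2.2) = 86 − 17.01 = 68.99 dB SPL.
Σ 10^(L/10) = 4.870e+07 → L_total = 10·log₁₀(4.870e+07) = 76.87 dB SPL.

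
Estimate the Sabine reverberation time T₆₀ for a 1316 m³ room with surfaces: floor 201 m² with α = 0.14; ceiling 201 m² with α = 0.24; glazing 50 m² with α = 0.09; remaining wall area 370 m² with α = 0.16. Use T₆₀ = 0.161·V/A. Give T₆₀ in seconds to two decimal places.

1.51 s

A = Σ Sᵢαᵢ = 201·0.14 + 201·0.24 + 50·0.09 + 370·0.16 = 140.08 m².
T₆₀ = 0.161·V/A = 0.161·1316/140.08 = 1.513 s.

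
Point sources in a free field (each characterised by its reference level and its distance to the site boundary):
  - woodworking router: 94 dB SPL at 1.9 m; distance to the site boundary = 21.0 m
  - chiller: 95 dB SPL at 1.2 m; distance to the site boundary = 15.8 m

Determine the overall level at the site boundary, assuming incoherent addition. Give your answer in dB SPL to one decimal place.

First find each source's level at the receiver (point-source: −20·log₁₀(r/r_ref)), then combine on an intensity basis.
woodworking router: 94 − 20·log₁₀(21.0/1.9) = 94 − 20.87 = 73.13 dB SPL.
chiller: 95 − 20·log₁₀(15.8/1.2) = 95 − 22.39 = 72.61 dB SPL.
Σ 10^(L/10) = 3.880e+07 → L_total = 10·log₁₀(3.880e+07) = 75.89 dB SPL.

75.9 dB SPL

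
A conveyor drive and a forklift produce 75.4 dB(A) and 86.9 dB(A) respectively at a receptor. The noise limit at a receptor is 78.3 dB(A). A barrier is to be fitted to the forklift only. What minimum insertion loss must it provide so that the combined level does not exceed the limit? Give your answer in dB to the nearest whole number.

12 dB

Everything except the forklift sums to 10^(75.4/10) = 3.467e+07 in linear terms, 75.40 dB(A).
To meet 78.3 dB(A) overall, the treated forklift may contribute at most 10^(78.3/10) − 3.467e+07 = 3.293e+07, i.e. 75.18 dB(A).
Required insertion loss = 86.9 − 75.18 = 11.72 dB.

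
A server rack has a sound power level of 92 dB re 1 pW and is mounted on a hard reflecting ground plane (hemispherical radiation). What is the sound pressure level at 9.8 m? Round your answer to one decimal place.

L_p = L_w − 10·log₁₀(2π·r²) with r = 9.8 m.
2π·r² = 603.4 m², 10·log₁₀ of that is 27.806 dB.
L_p = 92 − 27.806 = 64.19 dB.

64.2 dB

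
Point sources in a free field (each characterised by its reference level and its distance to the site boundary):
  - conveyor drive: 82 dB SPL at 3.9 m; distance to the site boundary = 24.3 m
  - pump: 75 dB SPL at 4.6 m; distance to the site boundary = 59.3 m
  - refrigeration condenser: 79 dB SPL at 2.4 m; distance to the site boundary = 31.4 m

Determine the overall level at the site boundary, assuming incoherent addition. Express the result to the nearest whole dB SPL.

67 dB SPL

Apply inverse-square spreading to bring every level to the receiver, then sum 10^(L/10).
conveyor drive: 82 − 20·log₁₀(24.3/3.9) = 82 − 15.89 = 66.11 dB SPL.
pump: 75 − 20·log₁₀(59.3/4.6) = 75 − 22.21 = 52.79 dB SPL.
refrigeration condenser: 79 − 20·log₁₀(31.4/2.4) = 79 − 22.33 = 56.67 dB SPL.
Σ 10^(L/10) = 4.737e+06 → L_total = 10·log₁₀(4.737e+06) = 66.75 dB SPL.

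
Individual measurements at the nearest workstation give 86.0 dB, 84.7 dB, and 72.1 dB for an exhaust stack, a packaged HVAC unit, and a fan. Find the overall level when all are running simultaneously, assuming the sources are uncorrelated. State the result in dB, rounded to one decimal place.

88.5 dB

Incoherent sources combine by intensity addition: L_total = 10·log₁₀(Σ 10^(L_i/10)).
Σ 10^(L/10) = 10^(86.0/10) + 10^(84.7/10) + 10^(72.1/10) = 7.094e+08.
L_total = 10·log₁₀(7.094e+08) = 88.51 dB.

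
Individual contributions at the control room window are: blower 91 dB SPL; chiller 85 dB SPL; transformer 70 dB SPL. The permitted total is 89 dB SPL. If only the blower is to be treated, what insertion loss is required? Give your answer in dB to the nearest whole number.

4 dB

The untreated sources together contribute 10^(85/10) + 10^(70/10) = 3.262e+08, i.e. 85.14 dB SPL.
The limit corresponds to 10^(89/10) = 7.943e+08; subtracting the fixed part leaves 4.681e+08 for the blower, i.e. 86.70 dB SPL.
Required insertion loss = 91 − 86.70 = 4.30 dB.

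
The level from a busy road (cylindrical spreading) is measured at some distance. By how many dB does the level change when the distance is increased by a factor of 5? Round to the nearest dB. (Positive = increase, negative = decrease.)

A line source loses 3 dB per doubling of distance; generally ΔL = −10·log₁₀(r₂/r₁).
ΔL = −10·log₁₀(5) = -6.99 dB.

-7 dB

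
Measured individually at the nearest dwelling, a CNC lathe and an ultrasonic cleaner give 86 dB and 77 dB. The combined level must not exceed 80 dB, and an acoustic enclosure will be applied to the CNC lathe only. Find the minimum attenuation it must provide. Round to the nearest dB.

Everything except the CNC lathe sums to 10^(77/10) = 5.012e+07 in linear terms, 77.00 dB.
The limit corresponds to 10^(80/10) = 1.000e+08; subtracting the fixed part leaves 4.988e+07 for the CNC lathe, i.e. 76.98 dB.
So the CNC lathe must be reduced from 86 to 76.98 dB: IL = 9.02 dB.

9 dB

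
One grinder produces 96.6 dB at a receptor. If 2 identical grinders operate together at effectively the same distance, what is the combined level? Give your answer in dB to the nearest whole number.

N identical incoherent sources raise the level by 10·log₁₀ N.
L_total = 96.6 + 10·log₁₀(2) = 96.6 + 3.010 = 99.61 dB.

100 dB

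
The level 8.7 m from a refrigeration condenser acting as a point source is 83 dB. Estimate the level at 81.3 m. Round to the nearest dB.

64 dB

Spherical spreading from a point source gives a 20·log₁₀(r₂/r₁) drop.
L₂ = 83 − 20·log₁₀(81.3/8.7) = 83 − 19.411 = 63.59 dB.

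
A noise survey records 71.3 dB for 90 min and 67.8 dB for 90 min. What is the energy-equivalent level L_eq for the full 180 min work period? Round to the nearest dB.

70 dB

Weight each interval's intensity by its duration and average over T = 180 min:
Σ tᵢ·10^(Lᵢ/10) = 90·10^(71.3/10) + 90·10^(67.8/10) = 1.756e+09.
L_eq = 10·log₁₀(1.756e+09/180) = 69.89 dB.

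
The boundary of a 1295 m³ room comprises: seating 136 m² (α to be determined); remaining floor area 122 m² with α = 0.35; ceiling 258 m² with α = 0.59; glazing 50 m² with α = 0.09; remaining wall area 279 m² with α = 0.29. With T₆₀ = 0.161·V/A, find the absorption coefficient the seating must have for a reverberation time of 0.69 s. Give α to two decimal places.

A = 0.161·V/T₆₀ = 0.161·1295/0.69 = 302.17 m² sabins.
Absorption from the other surfaces = 122·0.35 + 258·0.59 + 50·0.09 + 279·0.29 = 280.33 m², so the seating must supply 21.84 m² over 136 m².
α = 21.84/136 = 0.161.

0.16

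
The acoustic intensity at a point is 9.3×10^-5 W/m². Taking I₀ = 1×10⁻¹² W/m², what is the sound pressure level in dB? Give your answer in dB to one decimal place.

79.7 dB

L = 10·log₁₀(I/I₀) = 10·log₁₀(9.3×10^-5/10⁻¹²) = 10·log₁₀(9.3×10^7).
L = 10·(0.9685 + 7) = 79.68 dB.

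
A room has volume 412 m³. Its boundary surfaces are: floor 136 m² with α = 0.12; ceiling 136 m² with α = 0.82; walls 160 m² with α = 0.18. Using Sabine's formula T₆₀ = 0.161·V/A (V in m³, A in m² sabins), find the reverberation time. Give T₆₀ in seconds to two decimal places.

0.42 s

Total absorption A = 136·0.12 + 136·0.82 + 160·0.18 = 156.64 m² sabins.
T₆₀ = 0.161·V/A = 0.161·412/156.64 = 0.423 s.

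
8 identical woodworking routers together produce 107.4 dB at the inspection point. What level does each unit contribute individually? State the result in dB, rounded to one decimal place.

Dividing the total intensity by 8 lowers the level by 10·log₁₀ 8 = 9.031 dB: L₁ = 107.4 − 9.031.

98.4 dB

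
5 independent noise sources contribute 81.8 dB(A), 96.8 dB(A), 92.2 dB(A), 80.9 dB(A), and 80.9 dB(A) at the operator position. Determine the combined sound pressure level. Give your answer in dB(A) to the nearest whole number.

98 dB(A)

Incoherent sources combine by intensity addition: L_total = 10·log₁₀(Σ 10^(L_i/10)).
Σ 10^(L/10) = 10^(81.8/10) + 10^(96.8/10) + 10^(92.2/10) + 10^(80.9/10) + 10^(80.9/10) = 6.843e+09.
L_total = 10·log₁₀(6.843e+09) = 98.35 dB(A).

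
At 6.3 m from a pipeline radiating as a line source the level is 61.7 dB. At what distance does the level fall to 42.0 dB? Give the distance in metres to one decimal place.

588.0 m

The 19.7 dB drop corresponds to a distance ratio of 10^(19.7/10) for a line source.
r₂ = 6.3·10^((61.7−42.0)/10) = 6.3·10^(19.7/10) = 587.95 m.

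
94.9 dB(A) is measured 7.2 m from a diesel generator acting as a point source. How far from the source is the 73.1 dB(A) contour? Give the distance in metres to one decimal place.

For a point source L₁ − L₂ = 20·log₁₀(r₂/r₁), so r₂ = r₁·10^((L₁−L₂)/20).
r₂ = 7.2·10^((94.9−73.1)/20) = 7.2·10^(21.8/20) = 88.58 m.

88.6 m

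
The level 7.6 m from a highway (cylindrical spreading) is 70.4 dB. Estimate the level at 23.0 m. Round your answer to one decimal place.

Cylindrical spreading from a line source gives a 10·log₁₀(r₂/r₁) drop.
L₂ = 70.4 − 10·log₁₀(23.0/7.6) = 70.4 − 4.809 = 65.59 dB.

65.6 dB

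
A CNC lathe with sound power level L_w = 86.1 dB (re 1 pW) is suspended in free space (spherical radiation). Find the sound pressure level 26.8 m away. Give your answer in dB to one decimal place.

The power spreads over a sphere of area 4π·r², so L_p = L_w − 10·log₁₀(4π·r²).
4π·r² = 9026 m², 10·log₁₀ of that is 39.555 dB.
L_p = 86.1 − 39.555 = 46.55 dB.

46.5 dB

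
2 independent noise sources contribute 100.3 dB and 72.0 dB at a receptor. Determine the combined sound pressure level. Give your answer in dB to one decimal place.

100.3 dB

Incoherent sources combine by intensity addition: L_total = 10·log₁₀(Σ 10^(L_i/10)).
Σ 10^(L/10) = 10^(100.3/10) + 10^(72.0/10) = 1.073e+10.
L_total = 10·log₁₀(1.073e+10) = 100.31 dB.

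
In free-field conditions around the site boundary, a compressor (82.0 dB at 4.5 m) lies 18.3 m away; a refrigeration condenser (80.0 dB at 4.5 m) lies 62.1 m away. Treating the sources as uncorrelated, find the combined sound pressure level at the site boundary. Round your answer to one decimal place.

70.0 dB

Propagate each source to the receiver with L = L_ref − 20·log₁₀(r/r_ref), then add intensities.
compressor: 82.0 − 20·log₁₀(18.3/4.5) = 82.0 − 12.18 = 69.82 dB.
refrigeration condenser: 80.0 − 20·log₁₀(62.1/4.5) = 80.0 − 22.80 = 57.20 dB.
Σ 10^(L/10) = 1.011e+07 → L_total = 10·log₁₀(1.011e+07) = 70.05 dB.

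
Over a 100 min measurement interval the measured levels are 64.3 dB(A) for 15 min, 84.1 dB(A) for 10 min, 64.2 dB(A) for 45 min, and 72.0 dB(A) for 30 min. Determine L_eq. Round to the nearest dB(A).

L_eq = 10·log₁₀[(1/T)·Σ tᵢ·10^(Lᵢ/10)] with T = 100 min.
Σ tᵢ·10^(Lᵢ/10) = 15·10^(64.3/10) + 10·10^(84.1/10) + 45·10^(64.2/10) + 30·10^(72.0/10) = 3.205e+09.
L_eq = 10·log₁₀(3.205e+09/100) = 75.06 dB(A).

75 dB(A)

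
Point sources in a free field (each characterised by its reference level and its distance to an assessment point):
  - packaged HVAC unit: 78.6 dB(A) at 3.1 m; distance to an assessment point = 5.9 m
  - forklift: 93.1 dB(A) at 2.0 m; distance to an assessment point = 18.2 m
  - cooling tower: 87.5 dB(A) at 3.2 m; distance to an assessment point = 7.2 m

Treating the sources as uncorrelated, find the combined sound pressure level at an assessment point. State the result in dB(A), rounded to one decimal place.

Apply inverse-square spreading to bring every level to the receiver, then sum 10^(L/10).
packaged HVAC unit: 78.6 − 20·log₁₀(5.9/3.1) = 78.6 − 5.59 = 73.01 dB(A).
forklift: 93.1 − 20·log₁₀(18.2/2.0) = 93.1 − 19.18 = 73.92 dB(A).
cooling tower: 87.5 − 20·log₁₀(7.2/3.2) = 87.5 − 7.04 = 80.46 dB(A).
Σ 10^(L/10) = 1.557e+08 → L_total = 10·log₁₀(1.557e+08) = 81.92 dB(A).

81.9 dB(A)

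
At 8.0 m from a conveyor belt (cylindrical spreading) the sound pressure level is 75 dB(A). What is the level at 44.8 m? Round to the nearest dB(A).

Line-source attenuation: ΔL = 10·log₁₀(r₂/r₁) = 10·log₁₀(44.8/8.0) = 7.482 dB.
L₂ = 75 − 10·log₁₀(44.8/8.0) = 75 − 7.482 = 67.52 dB(A).

68 dB(A)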